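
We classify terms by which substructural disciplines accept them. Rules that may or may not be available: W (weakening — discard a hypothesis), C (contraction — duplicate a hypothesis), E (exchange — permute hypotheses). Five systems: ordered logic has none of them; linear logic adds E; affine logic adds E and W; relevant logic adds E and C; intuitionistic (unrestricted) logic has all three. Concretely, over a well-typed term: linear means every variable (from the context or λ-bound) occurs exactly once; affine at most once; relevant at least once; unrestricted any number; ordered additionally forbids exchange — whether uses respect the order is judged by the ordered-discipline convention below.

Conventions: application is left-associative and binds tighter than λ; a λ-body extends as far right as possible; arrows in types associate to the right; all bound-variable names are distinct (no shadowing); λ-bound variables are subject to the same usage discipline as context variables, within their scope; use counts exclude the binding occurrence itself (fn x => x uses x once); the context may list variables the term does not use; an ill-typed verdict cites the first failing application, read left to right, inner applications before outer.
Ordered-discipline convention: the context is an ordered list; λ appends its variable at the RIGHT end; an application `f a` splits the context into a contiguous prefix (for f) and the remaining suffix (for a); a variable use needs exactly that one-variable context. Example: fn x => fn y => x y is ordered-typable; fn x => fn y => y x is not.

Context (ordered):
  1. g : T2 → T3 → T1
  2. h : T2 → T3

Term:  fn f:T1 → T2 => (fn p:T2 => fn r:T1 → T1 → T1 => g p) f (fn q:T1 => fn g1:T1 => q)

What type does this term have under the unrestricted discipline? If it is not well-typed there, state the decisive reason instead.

not well-typed under unrestricted — the type mismatch rejects it
variable uses: g=1, h=0, f [bound]=1, p [bound]=1, r [bound]=0, q [bound]=1, g1 [bound]=0
use order (left to right): g, p, f, q
typing: ill-typed: argument of type T1 → T2 where T2 is required
summary: ordered ✗ | linear ✗ | affine ✗ | relevant ✗ | unrestricted ✗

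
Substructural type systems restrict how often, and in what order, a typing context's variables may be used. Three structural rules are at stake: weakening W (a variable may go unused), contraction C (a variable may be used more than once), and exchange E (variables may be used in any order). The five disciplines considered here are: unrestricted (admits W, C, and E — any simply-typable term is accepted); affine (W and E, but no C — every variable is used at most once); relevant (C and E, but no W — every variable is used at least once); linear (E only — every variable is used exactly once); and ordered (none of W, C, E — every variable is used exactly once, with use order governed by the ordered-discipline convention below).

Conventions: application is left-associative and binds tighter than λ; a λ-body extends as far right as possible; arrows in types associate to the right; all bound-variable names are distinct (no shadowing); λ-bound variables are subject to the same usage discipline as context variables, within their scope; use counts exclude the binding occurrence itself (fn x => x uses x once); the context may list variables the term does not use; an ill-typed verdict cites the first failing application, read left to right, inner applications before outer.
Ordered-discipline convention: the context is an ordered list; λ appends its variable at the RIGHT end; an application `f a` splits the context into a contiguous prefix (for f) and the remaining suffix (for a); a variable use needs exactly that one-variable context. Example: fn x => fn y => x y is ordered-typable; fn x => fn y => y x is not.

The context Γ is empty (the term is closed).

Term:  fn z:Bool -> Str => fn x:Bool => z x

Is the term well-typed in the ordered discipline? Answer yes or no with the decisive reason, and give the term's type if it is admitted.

yes — z, x once each; derivable with no W/C/E; term : (Bool -> Str) -> Bool -> Str
counts: z (bound)=1; x (bound)=1
order of uses: z, x
typing: ✓ — (Bool -> Str) -> Bool -> Str
summary: ordered ✓ · linear ✓ · affine ✓ · relevant ✓ · unrestricted ✓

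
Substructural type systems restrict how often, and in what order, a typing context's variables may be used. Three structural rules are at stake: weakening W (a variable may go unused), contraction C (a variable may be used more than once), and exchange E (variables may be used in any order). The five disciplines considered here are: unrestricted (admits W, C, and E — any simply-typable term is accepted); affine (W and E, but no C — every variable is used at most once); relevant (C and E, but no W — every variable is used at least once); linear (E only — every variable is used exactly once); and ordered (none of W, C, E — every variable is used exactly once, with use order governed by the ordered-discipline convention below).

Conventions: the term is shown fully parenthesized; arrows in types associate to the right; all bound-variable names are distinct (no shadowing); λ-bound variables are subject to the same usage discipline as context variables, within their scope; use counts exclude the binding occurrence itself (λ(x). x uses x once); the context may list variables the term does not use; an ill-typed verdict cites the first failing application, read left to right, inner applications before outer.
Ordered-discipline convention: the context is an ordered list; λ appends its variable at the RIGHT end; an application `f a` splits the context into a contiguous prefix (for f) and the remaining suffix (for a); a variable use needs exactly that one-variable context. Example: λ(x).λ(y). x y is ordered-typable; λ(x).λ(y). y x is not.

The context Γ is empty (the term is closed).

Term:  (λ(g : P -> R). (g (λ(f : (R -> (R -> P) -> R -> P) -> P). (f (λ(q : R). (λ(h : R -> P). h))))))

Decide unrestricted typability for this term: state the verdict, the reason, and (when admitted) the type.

no — a type mismatch blocks all five
counts: g (bound)=1; f (bound)=1; q (bound)=0; h (bound)=1
left-to-right use order: g, f, h
typing: ill-typed: an argument ((R -> (R -> P) -> R -> P) -> P) -> P mismatches the expected P
across the five disciplines: ordered ✗ · linear ✗ · affine ✗ · relevant ✗ · unrestricted ✗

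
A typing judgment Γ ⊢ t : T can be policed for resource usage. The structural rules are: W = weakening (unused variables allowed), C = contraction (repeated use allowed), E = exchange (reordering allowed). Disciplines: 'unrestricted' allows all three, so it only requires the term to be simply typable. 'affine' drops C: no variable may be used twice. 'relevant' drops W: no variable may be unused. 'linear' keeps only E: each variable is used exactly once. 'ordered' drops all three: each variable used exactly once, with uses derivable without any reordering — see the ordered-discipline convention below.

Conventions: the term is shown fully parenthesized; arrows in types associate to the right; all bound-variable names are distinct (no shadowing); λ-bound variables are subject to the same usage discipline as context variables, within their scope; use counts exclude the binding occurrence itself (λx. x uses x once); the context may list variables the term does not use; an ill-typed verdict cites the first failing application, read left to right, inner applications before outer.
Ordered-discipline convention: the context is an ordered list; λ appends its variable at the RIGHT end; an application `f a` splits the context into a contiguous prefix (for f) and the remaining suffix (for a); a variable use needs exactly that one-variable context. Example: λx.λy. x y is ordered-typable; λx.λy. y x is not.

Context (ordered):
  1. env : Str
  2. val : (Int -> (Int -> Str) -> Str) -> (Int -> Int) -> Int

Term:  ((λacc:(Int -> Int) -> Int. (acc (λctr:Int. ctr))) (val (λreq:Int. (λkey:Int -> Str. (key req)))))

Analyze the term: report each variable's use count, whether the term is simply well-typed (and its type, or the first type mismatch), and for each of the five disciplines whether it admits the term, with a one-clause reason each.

variable uses: env: 0, val: 1, acc (λ-bound): 1, ctr (λ-bound): 1, req (λ-bound): 1, key (λ-bound): 1
order of uses: acc, ctr, val, key, req
typing: well-typed — term : Int
ordered: ✗, unused: env — weakening required
linear: ✗, unused: env — weakening required
affine: ✓, env, val, acc, ctr, req, key: no repeats, contraction unneeded
relevant: ✗, unused: env — weakening required
unrestricted: ✓, typability at Int is all that's needed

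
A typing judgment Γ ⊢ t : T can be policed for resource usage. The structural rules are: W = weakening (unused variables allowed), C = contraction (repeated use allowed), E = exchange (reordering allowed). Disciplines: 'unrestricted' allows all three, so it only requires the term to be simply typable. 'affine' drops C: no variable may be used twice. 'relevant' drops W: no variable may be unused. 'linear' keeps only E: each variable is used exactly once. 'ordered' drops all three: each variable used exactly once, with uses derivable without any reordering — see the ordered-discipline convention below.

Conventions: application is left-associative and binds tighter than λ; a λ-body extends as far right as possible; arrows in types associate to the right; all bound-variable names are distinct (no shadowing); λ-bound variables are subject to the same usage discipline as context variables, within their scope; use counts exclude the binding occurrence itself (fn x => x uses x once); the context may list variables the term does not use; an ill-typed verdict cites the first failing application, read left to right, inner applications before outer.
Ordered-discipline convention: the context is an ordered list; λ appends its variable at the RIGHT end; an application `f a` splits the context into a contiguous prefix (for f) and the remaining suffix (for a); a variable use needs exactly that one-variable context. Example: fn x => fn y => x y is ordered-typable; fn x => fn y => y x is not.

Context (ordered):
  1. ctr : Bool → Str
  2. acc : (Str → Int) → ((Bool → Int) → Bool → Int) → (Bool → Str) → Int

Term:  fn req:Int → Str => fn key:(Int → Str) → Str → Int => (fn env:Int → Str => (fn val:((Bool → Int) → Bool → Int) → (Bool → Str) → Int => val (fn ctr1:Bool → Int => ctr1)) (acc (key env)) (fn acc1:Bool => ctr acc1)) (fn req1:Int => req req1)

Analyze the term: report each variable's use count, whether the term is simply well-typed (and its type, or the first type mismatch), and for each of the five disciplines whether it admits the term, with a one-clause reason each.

use counts: ctr=1; acc=1; req (bound)=1; key (bound)=1; env (bound)=1; val (bound)=1; ctr1 (bound)=1; acc1 (bound)=1; req1 (bound)=1
uses in reading order: val, ctr1, acc, key, env, ctr, acc1, req, req1
typing: ✓ — (Int → Str) → ((Int → Str) → Str → Int) → Int
ordered ✗ (use order val, ctr1, acc, key, env, ctr, acc1, req, req1 needs exchange)
linear ✓ (single use per variable (ctr, acc, req, key, env, val, ctr1, acc1, req1))
affine ✓ (none of ctr, acc, req, key, env, val, ctr1, acc1, req1 used more than once)
relevant ✓ (ctr, acc, req, key, env, val, ctr1, acc1, req1: all used, weakening unneeded)
unrestricted ✓ (well-typed at (Int → Str) → ((Int → Str) → Str → Int) → Int; no restrictions here)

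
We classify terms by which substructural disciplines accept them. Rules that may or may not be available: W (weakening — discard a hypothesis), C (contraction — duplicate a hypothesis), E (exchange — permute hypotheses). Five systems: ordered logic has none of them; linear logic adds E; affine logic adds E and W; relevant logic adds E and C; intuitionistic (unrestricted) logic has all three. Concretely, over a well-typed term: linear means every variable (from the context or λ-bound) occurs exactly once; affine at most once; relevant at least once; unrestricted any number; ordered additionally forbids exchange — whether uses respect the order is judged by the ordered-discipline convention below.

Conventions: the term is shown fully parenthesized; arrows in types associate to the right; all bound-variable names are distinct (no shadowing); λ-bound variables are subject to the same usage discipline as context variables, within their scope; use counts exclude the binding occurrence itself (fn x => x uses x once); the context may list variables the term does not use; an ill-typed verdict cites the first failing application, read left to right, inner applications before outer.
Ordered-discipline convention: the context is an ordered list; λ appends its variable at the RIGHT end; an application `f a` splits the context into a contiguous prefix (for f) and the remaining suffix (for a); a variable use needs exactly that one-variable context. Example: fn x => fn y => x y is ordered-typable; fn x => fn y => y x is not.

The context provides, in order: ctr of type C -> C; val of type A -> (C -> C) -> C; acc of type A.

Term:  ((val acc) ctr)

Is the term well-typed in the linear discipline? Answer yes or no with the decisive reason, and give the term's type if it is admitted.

yes — exactly-once usage across ctr, val, acc; term : C
variable uses: ctr: 1×; val: 1×; acc: 1×
left-to-right use order: val, acc, ctr
typing: well-typed at C
summary: ordered ✗ | linear ✓ | affine ✓ | relevant ✓ | unrestricted ✓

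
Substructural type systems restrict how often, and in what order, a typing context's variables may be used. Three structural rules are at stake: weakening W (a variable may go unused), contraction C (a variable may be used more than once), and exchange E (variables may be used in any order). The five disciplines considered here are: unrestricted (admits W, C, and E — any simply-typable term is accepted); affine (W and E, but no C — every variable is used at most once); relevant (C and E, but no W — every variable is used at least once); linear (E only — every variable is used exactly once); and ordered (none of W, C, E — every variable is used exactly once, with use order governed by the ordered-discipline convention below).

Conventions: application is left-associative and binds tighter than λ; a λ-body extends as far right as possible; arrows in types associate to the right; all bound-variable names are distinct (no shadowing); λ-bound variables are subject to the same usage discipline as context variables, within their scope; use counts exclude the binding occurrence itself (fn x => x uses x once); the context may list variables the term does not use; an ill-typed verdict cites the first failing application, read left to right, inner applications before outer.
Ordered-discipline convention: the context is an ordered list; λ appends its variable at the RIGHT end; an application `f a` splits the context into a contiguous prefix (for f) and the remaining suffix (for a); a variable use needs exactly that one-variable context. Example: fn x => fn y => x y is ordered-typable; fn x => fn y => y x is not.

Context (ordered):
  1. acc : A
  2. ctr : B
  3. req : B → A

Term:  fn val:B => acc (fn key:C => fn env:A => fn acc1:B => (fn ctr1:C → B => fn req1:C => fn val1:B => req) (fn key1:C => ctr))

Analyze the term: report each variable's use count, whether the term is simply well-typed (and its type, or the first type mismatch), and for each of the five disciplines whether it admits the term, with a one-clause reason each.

usage: acc ×1, ctr ×1, req ×1, val [bound] ×0, key [bound] ×0, env [bound] ×0, acc1 [bound] ×0, ctr1 [bound] ×0, req1 [bound] ×0, val1 [bound] ×0, key1 [bound] ×0
uses in reading order: acc, req, ctr
typing: ill-typed: non-arrow in function slot: A
ordered ✗ (a type mismatch blocks all five)
linear ✗ (the type mismatch rejects it)
affine ✗ (not simply typable)
relevant ✗ (fails simple typing)
unrestricted ✗ (a type mismatch blocks all five)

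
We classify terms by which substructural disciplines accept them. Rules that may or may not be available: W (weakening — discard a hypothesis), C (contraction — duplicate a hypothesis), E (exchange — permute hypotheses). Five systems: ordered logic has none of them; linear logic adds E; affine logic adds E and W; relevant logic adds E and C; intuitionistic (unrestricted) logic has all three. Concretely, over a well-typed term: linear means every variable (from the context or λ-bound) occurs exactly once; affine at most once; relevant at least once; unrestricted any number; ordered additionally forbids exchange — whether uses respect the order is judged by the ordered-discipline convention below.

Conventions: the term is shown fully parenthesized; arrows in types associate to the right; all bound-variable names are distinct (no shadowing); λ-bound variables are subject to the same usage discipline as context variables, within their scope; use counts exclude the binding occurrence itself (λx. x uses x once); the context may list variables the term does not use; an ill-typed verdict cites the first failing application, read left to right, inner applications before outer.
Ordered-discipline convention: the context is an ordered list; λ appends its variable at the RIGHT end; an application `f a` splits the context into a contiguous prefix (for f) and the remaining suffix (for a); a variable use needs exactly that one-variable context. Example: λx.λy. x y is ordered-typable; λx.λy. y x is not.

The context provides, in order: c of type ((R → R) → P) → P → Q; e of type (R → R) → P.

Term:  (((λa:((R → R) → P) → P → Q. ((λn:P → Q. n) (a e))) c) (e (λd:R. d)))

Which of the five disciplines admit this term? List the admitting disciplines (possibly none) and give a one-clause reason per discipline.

admitted by: relevant, unrestricted
use counts: c: 1×, e: 2×, a (λ-bound): 1×, n (λ-bound): 1×, d (λ-bound): 1×
use order (left to right): n, a, e, c, e, d
typing: ✓ — Q
ordered ✗ (e ×2 used more than once (contraction))
linear ✗ (e ×2 used more than once (contraction))
affine ✗ (e ×2 used more than once (contraction))
relevant ✓ (none of c, e, a, n, d goes unused)
unrestricted ✓ (type-checks (Q) and nothing is barred)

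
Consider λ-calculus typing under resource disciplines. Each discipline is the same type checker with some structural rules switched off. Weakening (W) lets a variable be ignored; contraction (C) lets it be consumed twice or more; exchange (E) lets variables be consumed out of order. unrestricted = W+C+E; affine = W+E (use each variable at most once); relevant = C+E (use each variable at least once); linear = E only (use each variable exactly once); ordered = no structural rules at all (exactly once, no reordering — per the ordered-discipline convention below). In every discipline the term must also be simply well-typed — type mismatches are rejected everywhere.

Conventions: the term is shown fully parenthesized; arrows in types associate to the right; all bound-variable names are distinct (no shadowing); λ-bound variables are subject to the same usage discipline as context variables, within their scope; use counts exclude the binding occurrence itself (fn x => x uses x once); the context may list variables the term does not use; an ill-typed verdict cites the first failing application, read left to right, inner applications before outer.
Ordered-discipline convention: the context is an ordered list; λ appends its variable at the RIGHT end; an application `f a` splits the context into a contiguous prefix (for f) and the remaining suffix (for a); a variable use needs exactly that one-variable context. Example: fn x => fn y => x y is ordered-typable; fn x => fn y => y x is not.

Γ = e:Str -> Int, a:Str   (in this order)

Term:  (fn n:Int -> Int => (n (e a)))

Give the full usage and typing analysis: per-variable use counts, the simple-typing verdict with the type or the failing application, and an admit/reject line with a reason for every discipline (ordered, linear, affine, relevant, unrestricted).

counts: e: 1; a: 1; n [bound]: 1
use order (left to right): n, e, a
typing: well-typed — term : (Int -> Int) -> Int
ordered: ✗ — use order n, e, a needs exchange
linear: ✓ — single use per variable (e, a, n)
affine: ✓ — none of e, a, n used more than once
relevant: ✓ — at least one use each (e, a, n)
unrestricted: ✓ — type-checks ((Int -> Int) -> Int) and nothing is barred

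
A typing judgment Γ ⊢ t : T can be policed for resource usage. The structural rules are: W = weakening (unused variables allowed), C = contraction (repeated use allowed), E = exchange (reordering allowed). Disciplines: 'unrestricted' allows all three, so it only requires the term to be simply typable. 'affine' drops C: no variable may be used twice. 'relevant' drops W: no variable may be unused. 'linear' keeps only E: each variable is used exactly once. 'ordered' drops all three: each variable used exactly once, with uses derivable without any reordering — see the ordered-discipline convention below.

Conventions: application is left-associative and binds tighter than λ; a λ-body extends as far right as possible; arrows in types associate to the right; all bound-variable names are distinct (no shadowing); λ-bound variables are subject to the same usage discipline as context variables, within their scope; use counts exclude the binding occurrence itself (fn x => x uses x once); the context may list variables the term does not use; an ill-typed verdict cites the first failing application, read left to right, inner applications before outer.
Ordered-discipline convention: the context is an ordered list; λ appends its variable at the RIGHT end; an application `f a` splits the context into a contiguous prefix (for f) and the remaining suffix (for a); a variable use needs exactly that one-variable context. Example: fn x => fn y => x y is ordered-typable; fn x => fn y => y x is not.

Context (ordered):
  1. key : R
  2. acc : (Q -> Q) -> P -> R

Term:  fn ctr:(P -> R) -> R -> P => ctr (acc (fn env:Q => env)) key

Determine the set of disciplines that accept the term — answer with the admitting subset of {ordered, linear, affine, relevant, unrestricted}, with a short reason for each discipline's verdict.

admitted in: linear, affine, relevant, unrestricted
usage: key=1; acc=1; ctr [bound]=1; env [bound]=1
left-to-right use order: ctr, acc, env, key
typing: the term checks, with type ((P -> R) -> R -> P) -> P
ordered: ✗, no ordered split (uses run ctr, acc, env, key)
linear: ✓, single use per variable (key, acc, ctr, env)
affine: ✓, no duplicate uses among key, acc, ctr, env
relevant: ✓, none of key, acc, ctr, env goes unused
unrestricted: ✓, simply typable at ((P -> R) -> R -> P) -> P; W, C, E all held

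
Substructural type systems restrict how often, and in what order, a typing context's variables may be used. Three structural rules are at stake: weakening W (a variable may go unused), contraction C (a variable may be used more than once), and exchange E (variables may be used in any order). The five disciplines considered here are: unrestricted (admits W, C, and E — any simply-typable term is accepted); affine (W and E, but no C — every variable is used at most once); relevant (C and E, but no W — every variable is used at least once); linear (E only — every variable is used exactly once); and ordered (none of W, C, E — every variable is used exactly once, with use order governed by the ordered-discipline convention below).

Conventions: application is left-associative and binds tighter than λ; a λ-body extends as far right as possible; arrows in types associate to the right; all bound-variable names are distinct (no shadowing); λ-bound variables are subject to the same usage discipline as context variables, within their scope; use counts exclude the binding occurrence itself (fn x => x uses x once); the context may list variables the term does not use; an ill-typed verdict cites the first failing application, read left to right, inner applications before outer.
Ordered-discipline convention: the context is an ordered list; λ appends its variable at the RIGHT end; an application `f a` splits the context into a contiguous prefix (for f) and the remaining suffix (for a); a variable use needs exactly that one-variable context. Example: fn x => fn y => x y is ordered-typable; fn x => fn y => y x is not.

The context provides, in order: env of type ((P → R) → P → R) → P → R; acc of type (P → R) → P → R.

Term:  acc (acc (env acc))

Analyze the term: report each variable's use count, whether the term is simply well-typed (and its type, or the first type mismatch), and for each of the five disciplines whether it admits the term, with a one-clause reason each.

counts: env: 1, acc: 3
order of uses: acc, acc, env, acc
typing: well-typed at P → R
ordered: ✗ — needs contraction — acc ×3
linear: ✗ — needs contraction — acc ×3
affine: ✗ — needs contraction — acc ×3
relevant: ✓ — env, acc: all used, weakening unneeded
unrestricted: ✓ — well-typed at P → R; no restrictions here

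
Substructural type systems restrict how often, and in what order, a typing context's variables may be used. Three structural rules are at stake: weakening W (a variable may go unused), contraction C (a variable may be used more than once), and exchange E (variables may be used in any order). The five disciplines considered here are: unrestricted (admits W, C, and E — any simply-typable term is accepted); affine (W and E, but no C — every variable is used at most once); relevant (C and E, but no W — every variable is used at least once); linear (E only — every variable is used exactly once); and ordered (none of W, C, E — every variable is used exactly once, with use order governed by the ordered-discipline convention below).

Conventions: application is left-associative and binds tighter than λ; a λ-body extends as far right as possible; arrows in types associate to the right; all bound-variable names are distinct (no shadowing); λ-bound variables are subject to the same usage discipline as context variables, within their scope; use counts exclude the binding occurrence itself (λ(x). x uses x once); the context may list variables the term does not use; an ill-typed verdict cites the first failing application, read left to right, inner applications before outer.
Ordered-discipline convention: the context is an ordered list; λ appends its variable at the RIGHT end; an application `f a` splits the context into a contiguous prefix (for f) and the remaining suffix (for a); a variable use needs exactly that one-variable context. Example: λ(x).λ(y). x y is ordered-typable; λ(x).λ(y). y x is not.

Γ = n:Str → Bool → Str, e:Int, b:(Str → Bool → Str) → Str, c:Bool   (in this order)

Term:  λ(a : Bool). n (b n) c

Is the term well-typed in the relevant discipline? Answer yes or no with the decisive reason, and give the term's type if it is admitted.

no — needs weakening: e, a unused
variable uses: n: 2, e: 0, b: 1, c: 1, a (bound): 0
order of uses: n, b, n, c
typing: the term checks, with type Bool → Str
per-discipline verdicts: ordered ✗, linear ✗, affine ✗, relevant ✗, unrestricted ✓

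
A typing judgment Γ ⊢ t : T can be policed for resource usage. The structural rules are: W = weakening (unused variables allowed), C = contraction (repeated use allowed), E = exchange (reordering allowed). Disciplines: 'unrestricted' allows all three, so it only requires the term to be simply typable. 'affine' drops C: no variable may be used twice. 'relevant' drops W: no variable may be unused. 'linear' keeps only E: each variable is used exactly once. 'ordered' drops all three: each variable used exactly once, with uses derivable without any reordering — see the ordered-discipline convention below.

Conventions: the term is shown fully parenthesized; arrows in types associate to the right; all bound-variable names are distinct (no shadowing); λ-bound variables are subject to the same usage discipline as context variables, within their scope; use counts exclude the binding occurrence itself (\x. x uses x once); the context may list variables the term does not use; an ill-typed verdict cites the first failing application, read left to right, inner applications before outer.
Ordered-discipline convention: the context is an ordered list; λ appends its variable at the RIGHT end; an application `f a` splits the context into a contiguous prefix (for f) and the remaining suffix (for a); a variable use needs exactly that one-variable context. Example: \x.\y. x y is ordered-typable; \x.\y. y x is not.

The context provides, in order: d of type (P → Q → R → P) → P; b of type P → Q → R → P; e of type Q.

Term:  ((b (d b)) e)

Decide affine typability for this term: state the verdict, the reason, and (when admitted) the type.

no — needs contraction — b ×2
variable uses: d=1, b=2, e=1
use order (left to right): b, d, b, e
typing: well-typed — term : R → P
across the five disciplines: ordered ✗; linear ✗; affine ✗; relevant ✓; unrestricted ✓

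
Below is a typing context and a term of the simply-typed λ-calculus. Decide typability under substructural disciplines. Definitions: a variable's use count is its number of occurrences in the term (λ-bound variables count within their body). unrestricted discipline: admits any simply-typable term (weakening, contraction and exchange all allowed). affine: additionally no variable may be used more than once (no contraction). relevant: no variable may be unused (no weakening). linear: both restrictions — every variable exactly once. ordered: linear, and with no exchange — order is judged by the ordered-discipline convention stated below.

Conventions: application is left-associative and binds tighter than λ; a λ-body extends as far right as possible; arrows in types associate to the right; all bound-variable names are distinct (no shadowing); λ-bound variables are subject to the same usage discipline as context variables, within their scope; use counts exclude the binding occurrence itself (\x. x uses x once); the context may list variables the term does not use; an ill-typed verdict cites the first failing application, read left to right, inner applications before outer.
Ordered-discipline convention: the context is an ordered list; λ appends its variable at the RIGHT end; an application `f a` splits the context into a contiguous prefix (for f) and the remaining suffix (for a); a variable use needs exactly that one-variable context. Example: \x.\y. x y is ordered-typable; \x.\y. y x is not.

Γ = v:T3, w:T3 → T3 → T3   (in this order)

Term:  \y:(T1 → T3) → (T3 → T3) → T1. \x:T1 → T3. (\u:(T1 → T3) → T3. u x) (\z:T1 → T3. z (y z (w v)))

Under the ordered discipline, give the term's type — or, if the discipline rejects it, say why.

not well-typed under ordered — needs contraction — z ×2
counts: v: 1; w: 1; y (λ-bound): 1; x (λ-bound): 1; u (λ-bound): 1; z (λ-bound): 2
uses in reading order: u, x, z, y, z, w, v
typing: ✓ — ((T1 → T3) → (T3 → T3) → T1) → (T1 → T3) → T3
summary: ordered ✗; linear ✗; affine ✗; relevant ✓; unrestricted ✓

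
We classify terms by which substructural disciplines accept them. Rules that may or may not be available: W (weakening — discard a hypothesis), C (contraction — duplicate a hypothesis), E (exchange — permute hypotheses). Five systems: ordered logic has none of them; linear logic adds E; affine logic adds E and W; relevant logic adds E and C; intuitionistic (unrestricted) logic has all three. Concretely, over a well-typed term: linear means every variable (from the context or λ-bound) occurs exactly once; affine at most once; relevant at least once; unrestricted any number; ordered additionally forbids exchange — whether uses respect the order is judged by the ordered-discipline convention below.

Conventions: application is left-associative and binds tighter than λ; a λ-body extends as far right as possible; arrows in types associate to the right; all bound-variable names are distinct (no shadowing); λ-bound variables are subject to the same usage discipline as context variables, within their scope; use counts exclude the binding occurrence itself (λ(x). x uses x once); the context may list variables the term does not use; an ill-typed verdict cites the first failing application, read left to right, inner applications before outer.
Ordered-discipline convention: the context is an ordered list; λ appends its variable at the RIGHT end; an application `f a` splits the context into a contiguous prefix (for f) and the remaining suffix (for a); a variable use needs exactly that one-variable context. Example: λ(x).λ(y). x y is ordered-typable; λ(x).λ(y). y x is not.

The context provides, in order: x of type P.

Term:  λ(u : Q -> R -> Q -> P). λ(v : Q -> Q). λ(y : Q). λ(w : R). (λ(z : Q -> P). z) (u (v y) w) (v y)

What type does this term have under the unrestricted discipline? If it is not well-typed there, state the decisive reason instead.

term : (Q -> R -> Q -> P) -> (Q -> Q) -> Q -> R -> P
counts: x ×0, u (bound) ×1, v (bound) ×2, y (bound) ×2, w (bound) ×1, z (bound) ×1
left-to-right use order: z, u, v, y, w, v, y
typing: ✓ — (Q -> R -> Q -> P) -> (Q -> Q) -> Q -> R -> P
per-discipline verdicts: ordered ✗; linear ✗; affine ✗; relevant ✗; unrestricted ✓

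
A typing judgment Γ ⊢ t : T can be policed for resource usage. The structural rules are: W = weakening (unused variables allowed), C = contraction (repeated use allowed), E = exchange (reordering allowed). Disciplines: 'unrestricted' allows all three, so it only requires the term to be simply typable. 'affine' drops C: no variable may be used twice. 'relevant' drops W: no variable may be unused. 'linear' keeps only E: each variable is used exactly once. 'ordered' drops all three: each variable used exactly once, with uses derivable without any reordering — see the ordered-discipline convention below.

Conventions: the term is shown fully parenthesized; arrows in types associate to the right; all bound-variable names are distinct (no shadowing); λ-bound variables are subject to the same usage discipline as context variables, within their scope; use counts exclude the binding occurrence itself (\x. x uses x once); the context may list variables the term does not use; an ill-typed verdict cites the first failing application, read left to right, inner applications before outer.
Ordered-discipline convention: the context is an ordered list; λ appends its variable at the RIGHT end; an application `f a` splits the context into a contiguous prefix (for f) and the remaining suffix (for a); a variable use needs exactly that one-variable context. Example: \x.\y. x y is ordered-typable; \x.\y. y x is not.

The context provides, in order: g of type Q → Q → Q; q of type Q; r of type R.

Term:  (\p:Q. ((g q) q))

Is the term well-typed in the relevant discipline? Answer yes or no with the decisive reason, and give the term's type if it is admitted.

no — unused: r, p — weakening required
usage: g: 1×; q: 2×; r: 0×; p (λ-bound): 0×
use order (left to right): g, q, q
typing: well-typed — term : Q → Q
across the five disciplines: ordered ✗ | linear ✗ | affine ✗ | relevant ✗ | unrestricted ✓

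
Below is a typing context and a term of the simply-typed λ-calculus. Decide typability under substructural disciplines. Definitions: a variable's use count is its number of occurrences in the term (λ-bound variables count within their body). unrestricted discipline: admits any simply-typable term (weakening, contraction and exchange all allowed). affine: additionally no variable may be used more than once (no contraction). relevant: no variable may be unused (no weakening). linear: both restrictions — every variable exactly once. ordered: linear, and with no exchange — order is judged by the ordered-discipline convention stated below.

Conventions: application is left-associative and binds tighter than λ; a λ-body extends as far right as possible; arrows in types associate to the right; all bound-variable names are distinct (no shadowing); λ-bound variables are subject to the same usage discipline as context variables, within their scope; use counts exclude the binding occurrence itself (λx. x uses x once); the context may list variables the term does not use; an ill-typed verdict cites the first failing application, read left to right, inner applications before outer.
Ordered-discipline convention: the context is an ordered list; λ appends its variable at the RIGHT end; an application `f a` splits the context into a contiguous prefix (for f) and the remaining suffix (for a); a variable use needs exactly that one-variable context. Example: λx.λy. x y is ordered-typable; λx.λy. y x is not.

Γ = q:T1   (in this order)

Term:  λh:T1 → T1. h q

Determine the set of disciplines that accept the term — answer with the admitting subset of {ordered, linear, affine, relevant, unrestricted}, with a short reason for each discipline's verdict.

admitted by: linear, affine, relevant, unrestricted
usage: q ×1; h (bound) ×1
left-to-right use order: h, q
typing: well-typed at (T1 → T1) → T1
ordered: ✗, use order h, q needs exchange
linear: ✓, exactly-once usage across q, h
affine: ✓, none of q, h used more than once
relevant: ✓, q, h: all used, weakening unneeded
unrestricted: ✓, typability at (T1 → T1) → T1 is all that's needed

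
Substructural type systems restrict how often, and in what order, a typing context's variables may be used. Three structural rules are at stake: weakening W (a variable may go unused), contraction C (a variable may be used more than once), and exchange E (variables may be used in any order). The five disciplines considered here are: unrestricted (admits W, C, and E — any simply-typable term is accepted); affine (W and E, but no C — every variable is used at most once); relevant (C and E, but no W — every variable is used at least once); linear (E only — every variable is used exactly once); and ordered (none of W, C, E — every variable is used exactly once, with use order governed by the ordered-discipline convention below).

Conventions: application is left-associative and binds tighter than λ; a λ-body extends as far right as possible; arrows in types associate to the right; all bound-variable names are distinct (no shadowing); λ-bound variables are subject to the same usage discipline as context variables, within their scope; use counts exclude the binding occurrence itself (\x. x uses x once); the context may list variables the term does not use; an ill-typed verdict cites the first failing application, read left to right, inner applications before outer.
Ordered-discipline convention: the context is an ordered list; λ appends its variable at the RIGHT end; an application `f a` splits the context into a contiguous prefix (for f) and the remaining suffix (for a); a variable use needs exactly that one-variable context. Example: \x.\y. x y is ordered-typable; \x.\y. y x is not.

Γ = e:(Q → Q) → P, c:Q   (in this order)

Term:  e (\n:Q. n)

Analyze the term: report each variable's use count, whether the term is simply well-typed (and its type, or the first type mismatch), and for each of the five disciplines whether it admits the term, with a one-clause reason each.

use counts: e ×1, c ×0, n [bound] ×1
left-to-right use order: e, n
typing: well-typed — term : P
ordered ✗ (needs weakening: c unused)
linear ✗ (needs weakening: c unused)
affine ✓ (at most one use each (e, c, n))
relevant ✗ (needs weakening: c unused)
unrestricted ✓ (simply typable at P; W, C, E all held)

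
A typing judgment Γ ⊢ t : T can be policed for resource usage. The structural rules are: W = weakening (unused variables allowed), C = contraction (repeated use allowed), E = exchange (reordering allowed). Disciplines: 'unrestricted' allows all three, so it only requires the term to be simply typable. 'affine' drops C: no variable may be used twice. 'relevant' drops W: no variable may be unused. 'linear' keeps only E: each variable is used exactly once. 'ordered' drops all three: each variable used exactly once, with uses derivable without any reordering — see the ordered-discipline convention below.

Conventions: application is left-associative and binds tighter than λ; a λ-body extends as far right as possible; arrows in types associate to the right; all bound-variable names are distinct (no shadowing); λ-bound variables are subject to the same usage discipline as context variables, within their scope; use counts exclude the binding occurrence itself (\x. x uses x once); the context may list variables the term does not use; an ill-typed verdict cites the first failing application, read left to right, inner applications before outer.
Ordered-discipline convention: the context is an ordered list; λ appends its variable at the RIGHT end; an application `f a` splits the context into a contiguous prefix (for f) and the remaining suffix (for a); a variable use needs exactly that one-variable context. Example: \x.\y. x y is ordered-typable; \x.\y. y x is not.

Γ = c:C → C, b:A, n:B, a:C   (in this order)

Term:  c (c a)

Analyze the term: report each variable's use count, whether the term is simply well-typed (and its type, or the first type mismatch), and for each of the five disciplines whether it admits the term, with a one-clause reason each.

variable uses: c: 2, b: 0, n: 0, a: 1
left-to-right use order: c, c, a
typing: ✓ — C
ordered: ✗ — repeated use of c ×2; b, n left unused
linear: ✗ — repeated use of c ×2; b, n left unused
affine: ✗ — repeated use of c ×2
relevant: ✗ — b, n left unused
unrestricted: ✓ — well-typed at C; no restrictions here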